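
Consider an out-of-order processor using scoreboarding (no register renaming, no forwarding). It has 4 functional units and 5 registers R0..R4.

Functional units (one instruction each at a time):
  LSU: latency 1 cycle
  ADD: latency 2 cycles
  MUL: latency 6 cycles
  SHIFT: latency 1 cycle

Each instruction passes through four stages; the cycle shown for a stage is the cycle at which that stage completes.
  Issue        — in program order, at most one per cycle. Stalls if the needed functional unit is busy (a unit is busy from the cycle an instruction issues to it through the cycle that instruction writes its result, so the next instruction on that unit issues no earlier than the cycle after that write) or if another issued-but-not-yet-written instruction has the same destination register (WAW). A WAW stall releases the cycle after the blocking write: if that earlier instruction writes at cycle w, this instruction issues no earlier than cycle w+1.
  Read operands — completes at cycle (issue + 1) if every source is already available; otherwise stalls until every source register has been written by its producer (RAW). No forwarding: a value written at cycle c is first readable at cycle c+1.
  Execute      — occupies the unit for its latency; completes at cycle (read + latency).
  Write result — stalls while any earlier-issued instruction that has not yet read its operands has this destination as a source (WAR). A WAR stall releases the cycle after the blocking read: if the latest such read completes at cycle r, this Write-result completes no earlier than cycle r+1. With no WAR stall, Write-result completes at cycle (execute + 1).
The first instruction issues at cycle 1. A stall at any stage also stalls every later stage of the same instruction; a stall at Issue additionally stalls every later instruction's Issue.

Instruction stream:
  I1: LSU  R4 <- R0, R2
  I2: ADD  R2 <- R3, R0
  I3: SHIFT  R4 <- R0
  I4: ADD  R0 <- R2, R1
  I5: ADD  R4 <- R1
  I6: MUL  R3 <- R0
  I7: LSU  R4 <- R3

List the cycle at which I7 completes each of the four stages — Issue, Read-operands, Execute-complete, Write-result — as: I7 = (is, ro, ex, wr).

I7 = (17, 22, 23, 24)

cycle 1: I1→LSU
cycle 2: I1 RO | I2→ADD
cycle 3: I1 EX | I2 RO
cycle 4: I1 WR R4
cycle 5: I2 EX | I3→SHIFT
cycle 6: I2 WR R2 | I3 RO
cycle 7: I3 EX | I4→ADD
cycle 8: I3 WR R4 | I4 RO
cycle 10: I4 EX
cycle 11: I4 WR R0
cycle 12: I5→ADD
cycle 13: I5 RO | I6→MUL
cycle 14: I6 RO
cycle 15: I5 EX
cycle 16: I5 WR R4
cycle 17: I7→LSU
cycle 20: I6 EX
cycle 21: I6 WR R3
cycle 22: I7 RO
cycle 23: I7 EX
cycle 24: I7 WR R4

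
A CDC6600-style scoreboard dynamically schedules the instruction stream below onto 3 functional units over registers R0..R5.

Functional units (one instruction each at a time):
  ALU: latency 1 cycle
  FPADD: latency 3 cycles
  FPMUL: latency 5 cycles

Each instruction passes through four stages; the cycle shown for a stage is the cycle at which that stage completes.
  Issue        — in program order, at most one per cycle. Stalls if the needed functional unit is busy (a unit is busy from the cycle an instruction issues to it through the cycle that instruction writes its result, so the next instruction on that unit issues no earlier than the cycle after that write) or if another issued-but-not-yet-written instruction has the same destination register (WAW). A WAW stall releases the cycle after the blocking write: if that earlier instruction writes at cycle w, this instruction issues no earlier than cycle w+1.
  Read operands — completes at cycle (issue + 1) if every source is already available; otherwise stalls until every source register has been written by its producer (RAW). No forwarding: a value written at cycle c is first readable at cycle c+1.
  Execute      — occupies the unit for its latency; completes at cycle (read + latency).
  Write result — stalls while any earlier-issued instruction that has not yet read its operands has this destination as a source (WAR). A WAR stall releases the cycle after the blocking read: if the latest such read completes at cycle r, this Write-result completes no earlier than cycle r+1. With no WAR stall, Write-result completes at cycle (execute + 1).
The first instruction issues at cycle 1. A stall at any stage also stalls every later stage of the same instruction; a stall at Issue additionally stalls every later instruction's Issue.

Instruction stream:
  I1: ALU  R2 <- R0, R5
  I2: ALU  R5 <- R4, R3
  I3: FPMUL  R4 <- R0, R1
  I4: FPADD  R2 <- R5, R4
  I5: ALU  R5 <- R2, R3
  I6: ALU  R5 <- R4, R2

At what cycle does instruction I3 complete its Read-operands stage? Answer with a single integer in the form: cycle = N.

I1 -> (1, 2, 3, 4)
I2 -> (5, 6, 7, 8)  // struct: ALU busy until I1 writes@4
I3 -> (6, 7, 12, 13)
I4 -> (7, 14, 17, 18)  // RAW R4: wait I3 write@13
I5 -> (9, 19, 20, 21)  // struct: ALU busy until I2 writes@8, RAW R2: wait I4 write@18
I6 -> (22, 23, 24, 25)  // struct: ALU busy until I5 writes@21

cycle = 7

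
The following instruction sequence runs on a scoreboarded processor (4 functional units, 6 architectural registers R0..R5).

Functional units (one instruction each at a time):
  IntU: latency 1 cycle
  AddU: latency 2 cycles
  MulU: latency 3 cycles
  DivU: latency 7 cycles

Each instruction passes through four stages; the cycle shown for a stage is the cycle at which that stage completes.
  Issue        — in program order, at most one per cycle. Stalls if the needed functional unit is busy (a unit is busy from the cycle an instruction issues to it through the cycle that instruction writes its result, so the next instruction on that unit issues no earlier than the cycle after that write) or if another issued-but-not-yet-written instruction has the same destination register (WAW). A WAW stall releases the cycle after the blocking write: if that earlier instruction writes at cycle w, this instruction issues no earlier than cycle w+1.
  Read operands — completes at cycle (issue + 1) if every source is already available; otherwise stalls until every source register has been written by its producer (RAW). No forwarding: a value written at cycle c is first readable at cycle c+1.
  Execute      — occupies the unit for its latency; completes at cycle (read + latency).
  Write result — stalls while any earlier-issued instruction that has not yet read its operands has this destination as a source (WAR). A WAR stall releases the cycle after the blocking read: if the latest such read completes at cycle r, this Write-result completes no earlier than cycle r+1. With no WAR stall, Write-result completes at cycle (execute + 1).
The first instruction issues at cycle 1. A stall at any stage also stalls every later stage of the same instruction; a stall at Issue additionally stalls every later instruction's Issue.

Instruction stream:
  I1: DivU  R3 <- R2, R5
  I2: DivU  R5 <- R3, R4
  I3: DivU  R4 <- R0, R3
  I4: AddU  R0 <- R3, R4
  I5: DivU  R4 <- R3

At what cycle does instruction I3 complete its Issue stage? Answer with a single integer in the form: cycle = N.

cycle = 21

  I1 | 1 | 2 | 9 | 10
  I2 | 11 | 12 | 19 | 20   struct: DivU busy until I1 writes@10
  I3 | 21 | 22 | 29 | 30   struct: DivU busy until I2 writes@20
  I4 | 22 | 31 | 33 | 34   RAW R4: wait I3 write@30
  I5 | 31 | 32 | 39 | 40   struct: DivU busy until I3 writes@30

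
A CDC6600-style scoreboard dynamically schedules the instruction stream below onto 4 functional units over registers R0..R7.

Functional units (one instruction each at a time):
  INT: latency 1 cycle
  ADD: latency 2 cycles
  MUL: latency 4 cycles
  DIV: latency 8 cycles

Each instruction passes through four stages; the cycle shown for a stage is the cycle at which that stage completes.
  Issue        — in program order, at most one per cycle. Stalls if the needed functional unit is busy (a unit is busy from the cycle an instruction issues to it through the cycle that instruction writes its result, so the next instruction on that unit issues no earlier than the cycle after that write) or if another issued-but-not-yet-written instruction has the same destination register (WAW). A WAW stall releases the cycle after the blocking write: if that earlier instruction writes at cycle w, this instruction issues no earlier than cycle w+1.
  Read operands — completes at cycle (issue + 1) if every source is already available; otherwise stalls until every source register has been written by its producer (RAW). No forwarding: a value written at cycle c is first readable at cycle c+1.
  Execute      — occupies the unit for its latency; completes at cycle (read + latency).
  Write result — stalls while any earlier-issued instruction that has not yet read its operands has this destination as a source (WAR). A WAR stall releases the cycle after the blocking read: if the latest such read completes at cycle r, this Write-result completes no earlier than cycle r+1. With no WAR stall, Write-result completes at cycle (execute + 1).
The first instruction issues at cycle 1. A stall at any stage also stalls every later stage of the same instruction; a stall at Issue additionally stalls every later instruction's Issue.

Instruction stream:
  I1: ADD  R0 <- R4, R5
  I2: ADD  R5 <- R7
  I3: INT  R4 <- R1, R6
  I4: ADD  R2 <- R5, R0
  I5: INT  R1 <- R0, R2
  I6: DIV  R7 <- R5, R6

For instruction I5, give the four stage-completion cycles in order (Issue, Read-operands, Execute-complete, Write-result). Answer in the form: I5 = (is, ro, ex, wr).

I5 = (12, 16, 17, 18)

t=1  I1→ADD
t=2  I1 RO
t=4  I1 EX
t=5  I1 WR R0
t=6  I2→ADD
t=7  I2 RO · I3→INT
t=8  I3 RO
t=9  I2 EX · I3 EX
t=10  I2 WR R5 · I3 WR R4
t=11  I4→ADD
t=12  I4 RO · I5→INT
t=13  I6→DIV
t=14  I4 EX · I6 RO
t=15  I4 WR R2
t=16  I5 RO
t=17  I5 EX
t=18  I5 WR R1
t=22  I6 EX
t=23  I6 WR R7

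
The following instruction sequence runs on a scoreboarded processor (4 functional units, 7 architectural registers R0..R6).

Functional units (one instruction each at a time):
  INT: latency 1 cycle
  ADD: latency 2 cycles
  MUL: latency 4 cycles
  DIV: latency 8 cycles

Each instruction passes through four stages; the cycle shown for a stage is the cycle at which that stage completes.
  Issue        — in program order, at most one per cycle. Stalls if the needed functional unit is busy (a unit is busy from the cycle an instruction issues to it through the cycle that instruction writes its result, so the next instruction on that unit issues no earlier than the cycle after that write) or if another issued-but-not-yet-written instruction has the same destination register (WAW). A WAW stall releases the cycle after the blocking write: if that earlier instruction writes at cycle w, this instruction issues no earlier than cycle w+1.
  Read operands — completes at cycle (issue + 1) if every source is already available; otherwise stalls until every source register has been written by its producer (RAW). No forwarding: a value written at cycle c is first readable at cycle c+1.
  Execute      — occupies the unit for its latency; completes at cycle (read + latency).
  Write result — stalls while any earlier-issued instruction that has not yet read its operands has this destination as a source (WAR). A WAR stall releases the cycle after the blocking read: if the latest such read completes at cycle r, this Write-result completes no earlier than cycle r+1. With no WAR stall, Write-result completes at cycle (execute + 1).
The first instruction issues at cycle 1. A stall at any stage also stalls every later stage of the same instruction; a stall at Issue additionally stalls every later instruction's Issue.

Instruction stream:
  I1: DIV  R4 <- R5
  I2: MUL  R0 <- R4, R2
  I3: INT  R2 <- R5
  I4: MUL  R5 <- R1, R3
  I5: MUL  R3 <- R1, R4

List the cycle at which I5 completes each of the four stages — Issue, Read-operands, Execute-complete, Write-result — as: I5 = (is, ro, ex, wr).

  I1 | 1 | 2 | 10 | 11
  I2 | 2 | 12 | 16 | 17   RAW R4: wait I1 write@11
  I3 | 3 | 4 | 5 | 13   WAR R2: wait I2 read@12
  I4 | 18 | 19 | 23 | 24   struct: MUL busy until I2 writes@17
  I5 | 25 | 26 | 30 | 31   struct: MUL busy until I4 writes@24

I5 = (25, 26, 30, 31)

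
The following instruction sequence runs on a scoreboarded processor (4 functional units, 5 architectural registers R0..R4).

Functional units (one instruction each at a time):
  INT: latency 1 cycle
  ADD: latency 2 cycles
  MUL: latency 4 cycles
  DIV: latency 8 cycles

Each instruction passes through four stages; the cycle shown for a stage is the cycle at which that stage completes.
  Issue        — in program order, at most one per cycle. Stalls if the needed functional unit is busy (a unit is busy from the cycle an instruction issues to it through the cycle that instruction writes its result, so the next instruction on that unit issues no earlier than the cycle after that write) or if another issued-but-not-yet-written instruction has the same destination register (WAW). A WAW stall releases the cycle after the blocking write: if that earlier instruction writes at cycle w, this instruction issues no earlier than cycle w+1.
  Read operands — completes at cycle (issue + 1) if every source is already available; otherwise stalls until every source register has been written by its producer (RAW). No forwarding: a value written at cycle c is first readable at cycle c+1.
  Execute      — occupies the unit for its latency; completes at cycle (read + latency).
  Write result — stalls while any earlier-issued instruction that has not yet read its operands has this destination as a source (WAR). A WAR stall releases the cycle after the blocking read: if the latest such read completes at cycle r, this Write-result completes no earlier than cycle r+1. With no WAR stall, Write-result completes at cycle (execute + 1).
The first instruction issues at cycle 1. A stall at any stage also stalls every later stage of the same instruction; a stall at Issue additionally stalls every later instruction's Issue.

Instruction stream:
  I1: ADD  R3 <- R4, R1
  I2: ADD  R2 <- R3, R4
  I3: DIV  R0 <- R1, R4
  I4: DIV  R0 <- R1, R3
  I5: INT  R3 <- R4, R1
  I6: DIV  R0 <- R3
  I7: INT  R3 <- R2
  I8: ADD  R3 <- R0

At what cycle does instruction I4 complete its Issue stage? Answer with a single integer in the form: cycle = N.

I1  is:1  ro:2  ex:4  wr:5
I2  is:6  ro:7  ex:9  wr:10  — struct: ADD busy until I1 writes@5
I3  is:7  ro:8  ex:16  wr:17
I4  is:18  ro:19  ex:27  wr:28  — struct: DIV busy until I3 writes@17
I5  is:19  ro:20  ex:21  wr:22
I6  is:29  ro:30  ex:38  wr:39  — struct: DIV busy until I4 writes@28
I7  is:30  ro:31  ex:32  wr:33
I8  is:34  ro:40  ex:42  wr:43  — WAW R3: wait I7 write@33, RAW R0: wait I6 write@39

cycle = 18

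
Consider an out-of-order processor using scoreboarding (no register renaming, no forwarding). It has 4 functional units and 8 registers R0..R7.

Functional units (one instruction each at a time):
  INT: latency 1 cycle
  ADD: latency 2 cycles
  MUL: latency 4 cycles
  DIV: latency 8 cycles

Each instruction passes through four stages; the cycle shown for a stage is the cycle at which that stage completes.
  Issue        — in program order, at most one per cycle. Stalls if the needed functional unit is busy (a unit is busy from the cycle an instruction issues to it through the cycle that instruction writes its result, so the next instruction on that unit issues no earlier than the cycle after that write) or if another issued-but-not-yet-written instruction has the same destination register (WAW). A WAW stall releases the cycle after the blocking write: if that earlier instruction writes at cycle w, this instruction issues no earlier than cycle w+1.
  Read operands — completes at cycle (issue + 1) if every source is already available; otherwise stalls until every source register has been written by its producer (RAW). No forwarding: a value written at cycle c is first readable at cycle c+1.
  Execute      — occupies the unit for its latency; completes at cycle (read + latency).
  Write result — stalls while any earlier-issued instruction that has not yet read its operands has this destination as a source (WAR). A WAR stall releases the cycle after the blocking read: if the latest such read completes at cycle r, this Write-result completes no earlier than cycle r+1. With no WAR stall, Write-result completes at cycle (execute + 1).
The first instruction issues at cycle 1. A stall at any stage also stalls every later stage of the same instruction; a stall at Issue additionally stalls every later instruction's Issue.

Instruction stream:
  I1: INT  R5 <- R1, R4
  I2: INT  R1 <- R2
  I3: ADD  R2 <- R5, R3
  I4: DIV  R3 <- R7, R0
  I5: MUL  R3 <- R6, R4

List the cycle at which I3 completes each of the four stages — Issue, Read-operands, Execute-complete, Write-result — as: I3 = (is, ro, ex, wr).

[I1] 1/2/3/4
[I2] 5/6/7/8  (struct: INT busy until I1 writes@4)
[I3] 6/7/9/10
[I4] 7/8/16/17
[I5] 18/19/23/24  (WAW R3: wait I4 write@17)

I3 = (6, 7, 9, 10)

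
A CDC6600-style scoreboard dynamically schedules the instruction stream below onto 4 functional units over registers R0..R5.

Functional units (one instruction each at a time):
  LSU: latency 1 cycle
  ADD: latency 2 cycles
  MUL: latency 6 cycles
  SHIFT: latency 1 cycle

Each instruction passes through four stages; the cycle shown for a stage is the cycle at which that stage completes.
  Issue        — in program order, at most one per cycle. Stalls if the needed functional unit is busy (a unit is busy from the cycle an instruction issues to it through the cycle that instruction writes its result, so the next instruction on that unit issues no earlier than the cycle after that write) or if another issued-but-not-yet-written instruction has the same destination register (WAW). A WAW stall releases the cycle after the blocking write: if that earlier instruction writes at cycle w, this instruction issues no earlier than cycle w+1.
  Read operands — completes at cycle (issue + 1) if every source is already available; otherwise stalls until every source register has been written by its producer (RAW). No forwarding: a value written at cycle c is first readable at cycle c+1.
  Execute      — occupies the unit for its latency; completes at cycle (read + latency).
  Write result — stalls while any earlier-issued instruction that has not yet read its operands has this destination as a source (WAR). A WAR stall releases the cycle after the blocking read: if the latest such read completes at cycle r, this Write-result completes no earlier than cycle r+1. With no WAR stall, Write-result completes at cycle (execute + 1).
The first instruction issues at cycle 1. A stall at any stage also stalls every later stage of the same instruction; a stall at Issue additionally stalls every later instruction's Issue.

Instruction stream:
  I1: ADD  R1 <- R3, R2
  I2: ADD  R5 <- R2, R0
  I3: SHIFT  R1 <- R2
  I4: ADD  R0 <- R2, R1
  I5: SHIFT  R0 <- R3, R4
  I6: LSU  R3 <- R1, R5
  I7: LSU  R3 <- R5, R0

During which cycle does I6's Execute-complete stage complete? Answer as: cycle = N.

cycle 1: issue I1 (ADD)
cycle 2: I1 read-ops
cycle 4: I1 finished on ADD
cycle 5: I1→R1
cycle 6: issue I2 (ADD)
cycle 7: I2 read-ops, issue I3 (SHIFT)
cycle 8: I3 read-ops
cycle 9: I2 finished on ADD, I3 finished on SHIFT
cycle 10: I2→R5, I3→R1
cycle 11: issue I4 (ADD)
cycle 12: I4 read-ops
cycle 14: I4 finished on ADD
cycle 15: I4→R0
cycle 16: issue I5 (SHIFT)
cycle 17: I5 read-ops, issue I6 (LSU)
cycle 18: I5 finished on SHIFT, I6 read-ops
cycle 19: I5→R0, I6 finished on LSU
cycle 20: I6→R3
cycle 21: issue I7 (LSU)
cycle 22: I7 read-ops
cycle 23: I7 finished on LSU
cycle 24: I7→R3

cycle = 19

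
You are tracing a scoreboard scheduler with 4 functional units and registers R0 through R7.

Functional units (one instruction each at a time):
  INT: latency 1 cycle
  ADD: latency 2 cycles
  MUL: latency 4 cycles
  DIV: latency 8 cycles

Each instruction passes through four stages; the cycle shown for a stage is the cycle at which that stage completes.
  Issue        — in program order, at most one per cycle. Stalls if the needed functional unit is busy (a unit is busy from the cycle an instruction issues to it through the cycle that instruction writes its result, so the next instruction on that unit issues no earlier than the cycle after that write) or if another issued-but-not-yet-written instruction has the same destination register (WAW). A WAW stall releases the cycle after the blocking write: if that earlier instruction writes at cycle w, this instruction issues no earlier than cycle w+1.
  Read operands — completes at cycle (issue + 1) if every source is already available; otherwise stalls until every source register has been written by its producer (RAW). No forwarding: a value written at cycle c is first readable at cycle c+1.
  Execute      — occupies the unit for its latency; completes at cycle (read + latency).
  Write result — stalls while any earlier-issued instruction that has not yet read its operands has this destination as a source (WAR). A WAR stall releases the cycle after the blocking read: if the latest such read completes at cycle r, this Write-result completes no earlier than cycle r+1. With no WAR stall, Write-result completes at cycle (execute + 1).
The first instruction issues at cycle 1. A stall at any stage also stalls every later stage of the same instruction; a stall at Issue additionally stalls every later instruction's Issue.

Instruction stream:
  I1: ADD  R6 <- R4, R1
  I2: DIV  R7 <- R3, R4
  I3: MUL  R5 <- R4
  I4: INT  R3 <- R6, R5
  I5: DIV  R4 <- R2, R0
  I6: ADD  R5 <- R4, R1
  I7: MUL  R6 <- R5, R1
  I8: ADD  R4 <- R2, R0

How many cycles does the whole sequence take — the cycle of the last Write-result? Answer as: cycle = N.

cycle = 33

cycle 1: issue I1 (ADD)
cycle 2: I1 read-ops · issue I2 (DIV)
cycle 3: I2 read-ops · issue I3 (MUL)
cycle 4: I1 finished on ADD · I3 read-ops · issue I4 (INT)
cycle 5: I1→R6
cycle 8: I3 finished on MUL
cycle 9: I3→R5
cycle 10: I4 read-ops
cycle 11: I2 finished on DIV · I4 finished on INT
cycle 12: I2→R7 · I4→R3
cycle 13: issue I5 (DIV)
cycle 14: I5 read-ops · issue I6 (ADD)
cycle 15: issue I7 (MUL)
cycle 22: I5 finished on DIV
cycle 23: I5→R4
cycle 24: I6 read-ops
cycle 26: I6 finished on ADD
cycle 27: I6→R5
cycle 28: I7 read-ops · issue I8 (ADD)
cycle 29: I8 read-ops
cycle 31: I8 finished on ADD
cycle 32: I7 finished on MUL · I8→R4
cycle 33: I7→R6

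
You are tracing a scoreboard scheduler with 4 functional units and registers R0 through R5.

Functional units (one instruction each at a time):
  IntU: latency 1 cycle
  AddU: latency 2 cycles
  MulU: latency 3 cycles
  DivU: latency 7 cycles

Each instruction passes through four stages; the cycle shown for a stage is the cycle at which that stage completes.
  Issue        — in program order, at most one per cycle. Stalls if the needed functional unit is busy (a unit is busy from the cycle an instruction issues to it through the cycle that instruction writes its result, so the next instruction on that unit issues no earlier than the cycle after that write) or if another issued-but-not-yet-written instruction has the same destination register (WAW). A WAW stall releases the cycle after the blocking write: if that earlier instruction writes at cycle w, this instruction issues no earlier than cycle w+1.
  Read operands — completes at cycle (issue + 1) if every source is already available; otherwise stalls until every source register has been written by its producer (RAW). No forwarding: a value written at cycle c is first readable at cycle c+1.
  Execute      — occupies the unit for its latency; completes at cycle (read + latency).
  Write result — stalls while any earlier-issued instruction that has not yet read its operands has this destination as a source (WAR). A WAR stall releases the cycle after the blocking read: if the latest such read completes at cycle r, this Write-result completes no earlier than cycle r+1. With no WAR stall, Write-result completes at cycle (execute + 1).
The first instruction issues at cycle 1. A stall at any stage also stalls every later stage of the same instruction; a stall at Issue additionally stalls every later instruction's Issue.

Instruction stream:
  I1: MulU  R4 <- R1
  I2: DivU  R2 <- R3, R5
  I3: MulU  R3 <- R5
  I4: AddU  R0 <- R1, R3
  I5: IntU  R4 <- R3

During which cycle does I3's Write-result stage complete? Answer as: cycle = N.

I1 -> (1, 2, 5, 6)
I2 -> (2, 3, 10, 11)
I3 -> (7, 8, 11, 12)  // struct: MulU busy until I1 writes@6
I4 -> (8, 13, 15, 16)  // RAW R3: wait I3 write@12
I5 -> (9, 13, 14, 15)  // RAW R3: wait I3 write@12

cycle = 12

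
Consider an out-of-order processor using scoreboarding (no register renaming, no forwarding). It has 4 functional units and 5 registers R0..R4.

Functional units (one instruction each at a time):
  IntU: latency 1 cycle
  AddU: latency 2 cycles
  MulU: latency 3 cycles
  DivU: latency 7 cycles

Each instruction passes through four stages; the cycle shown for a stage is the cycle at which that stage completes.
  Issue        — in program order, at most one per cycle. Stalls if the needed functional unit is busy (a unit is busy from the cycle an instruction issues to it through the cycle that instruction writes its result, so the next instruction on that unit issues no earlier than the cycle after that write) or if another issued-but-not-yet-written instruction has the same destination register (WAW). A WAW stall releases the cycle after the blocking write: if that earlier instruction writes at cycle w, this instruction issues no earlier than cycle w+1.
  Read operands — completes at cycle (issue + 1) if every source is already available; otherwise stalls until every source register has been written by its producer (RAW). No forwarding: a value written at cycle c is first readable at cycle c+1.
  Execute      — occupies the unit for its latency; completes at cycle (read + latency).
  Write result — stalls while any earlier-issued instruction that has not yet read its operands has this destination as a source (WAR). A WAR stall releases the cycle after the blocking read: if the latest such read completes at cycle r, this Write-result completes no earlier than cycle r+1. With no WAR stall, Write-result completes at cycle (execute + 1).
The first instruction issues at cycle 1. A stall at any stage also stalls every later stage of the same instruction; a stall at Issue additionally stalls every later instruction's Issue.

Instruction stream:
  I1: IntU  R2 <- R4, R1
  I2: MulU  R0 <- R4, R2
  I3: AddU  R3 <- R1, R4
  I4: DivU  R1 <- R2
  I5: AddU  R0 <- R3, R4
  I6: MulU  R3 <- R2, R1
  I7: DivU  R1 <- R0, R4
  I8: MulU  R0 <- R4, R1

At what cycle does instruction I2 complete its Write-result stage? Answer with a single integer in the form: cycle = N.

c1: I1 issues→IntU
c2: I1 reads, I2 issues→MulU
c3: I1 exec-done, I3 issues→AddU
c4: I1 writes R2, I3 reads, I4 issues→DivU
c5: I2 reads, I4 reads
c6: I3 exec-done
c7: I3 writes R3
c8: I2 exec-done
c9: I2 writes R0
c10: I5 issues→AddU
c11: I5 reads, I6 issues→MulU
c12: I4 exec-done
c13: I4 writes R1, I5 exec-done
c14: I5 writes R0, I6 reads, I7 issues→DivU
c15: I7 reads
c17: I6 exec-done
c18: I6 writes R3
c19: I8 issues→MulU
c22: I7 exec-done
c23: I7 writes R1
c24: I8 reads
c27: I8 exec-done
c28: I8 writes R0

cycle = 9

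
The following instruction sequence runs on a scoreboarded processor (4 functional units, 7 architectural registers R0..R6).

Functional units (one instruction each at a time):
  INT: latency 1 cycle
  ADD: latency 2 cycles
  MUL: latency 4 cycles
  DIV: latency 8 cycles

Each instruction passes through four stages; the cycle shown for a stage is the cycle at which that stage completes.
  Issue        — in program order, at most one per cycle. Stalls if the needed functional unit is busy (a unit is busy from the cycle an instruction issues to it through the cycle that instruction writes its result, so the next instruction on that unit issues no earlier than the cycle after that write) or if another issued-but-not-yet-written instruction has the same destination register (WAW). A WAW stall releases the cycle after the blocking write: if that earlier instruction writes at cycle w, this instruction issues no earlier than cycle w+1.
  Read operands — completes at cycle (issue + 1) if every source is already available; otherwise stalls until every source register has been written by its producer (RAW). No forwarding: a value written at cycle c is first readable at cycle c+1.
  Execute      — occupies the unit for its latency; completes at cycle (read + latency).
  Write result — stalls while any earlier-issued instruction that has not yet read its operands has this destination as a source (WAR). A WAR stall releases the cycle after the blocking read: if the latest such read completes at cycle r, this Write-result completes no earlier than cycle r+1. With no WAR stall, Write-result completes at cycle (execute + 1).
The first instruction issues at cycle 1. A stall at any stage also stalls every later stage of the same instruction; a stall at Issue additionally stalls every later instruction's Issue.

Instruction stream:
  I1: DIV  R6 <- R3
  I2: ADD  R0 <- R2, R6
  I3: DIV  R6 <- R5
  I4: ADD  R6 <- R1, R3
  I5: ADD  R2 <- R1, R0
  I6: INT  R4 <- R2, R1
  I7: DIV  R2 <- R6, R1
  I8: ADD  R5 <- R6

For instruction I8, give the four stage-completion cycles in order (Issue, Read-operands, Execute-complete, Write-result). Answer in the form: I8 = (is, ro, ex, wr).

I8 = (34, 35, 37, 38)

I1  is:1  ro:2  ex:10  wr:11
I2  is:2  ro:12  ex:14  wr:15  — RAW R6: wait I1 write@11
I3  is:12  ro:13  ex:21  wr:22  — struct: DIV busy until I1 writes@11
I4  is:23  ro:24  ex:26  wr:27  — WAW R6: wait I3 write@22
I5  is:28  ro:29  ex:31  wr:32  — struct: ADD busy until I4 writes@27
I6  is:29  ro:33  ex:34  wr:35  — RAW R2: wait I5 write@32
I7  is:33  ro:34  ex:42  wr:43  — WAW R2: wait I5 write@32
I8  is:34  ro:35  ex:37  wr:38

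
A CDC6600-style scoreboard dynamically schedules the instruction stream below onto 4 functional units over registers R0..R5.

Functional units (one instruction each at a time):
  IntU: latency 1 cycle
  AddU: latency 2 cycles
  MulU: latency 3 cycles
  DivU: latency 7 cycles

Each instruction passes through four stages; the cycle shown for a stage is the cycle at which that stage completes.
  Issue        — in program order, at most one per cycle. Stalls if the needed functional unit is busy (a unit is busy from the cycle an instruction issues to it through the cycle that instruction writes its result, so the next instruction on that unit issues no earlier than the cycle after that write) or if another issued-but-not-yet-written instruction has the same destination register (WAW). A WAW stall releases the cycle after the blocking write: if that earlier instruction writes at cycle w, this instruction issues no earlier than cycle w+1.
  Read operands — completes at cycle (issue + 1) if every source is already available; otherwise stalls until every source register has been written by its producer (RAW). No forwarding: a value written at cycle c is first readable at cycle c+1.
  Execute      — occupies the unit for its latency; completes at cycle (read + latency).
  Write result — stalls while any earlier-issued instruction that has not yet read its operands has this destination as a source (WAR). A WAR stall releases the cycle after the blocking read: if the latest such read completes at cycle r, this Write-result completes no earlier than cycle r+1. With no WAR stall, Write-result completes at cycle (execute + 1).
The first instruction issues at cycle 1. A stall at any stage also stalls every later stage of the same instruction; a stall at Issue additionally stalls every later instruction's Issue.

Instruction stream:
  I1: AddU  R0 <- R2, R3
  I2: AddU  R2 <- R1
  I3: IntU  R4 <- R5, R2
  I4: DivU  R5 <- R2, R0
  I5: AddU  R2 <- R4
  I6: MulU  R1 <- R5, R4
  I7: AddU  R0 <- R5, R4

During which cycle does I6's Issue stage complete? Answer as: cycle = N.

cycle = 12

I1: IS=1 RO=2 EX=4 WR=5
I2: IS=6 RO=7 EX=9 WR=10  [struct: AddU busy until I1 writes@5]
I3: IS=7 RO=11 EX=12 WR=13  [RAW R2: wait I2 write@10]
I4: IS=8 RO=11 EX=18 WR=19  [RAW R2: wait I2 write@10]
I5: IS=11 RO=14 EX=16 WR=17  [struct: AddU busy until I2 writes@10; RAW R4: wait I3 write@13]
I6: IS=12 RO=20 EX=23 WR=24  [RAW R5: wait I4 write@19]
I7: IS=18 RO=20 EX=22 WR=23  [struct: AddU busy until I5 writes@17; RAW R5: wait I4 write@19]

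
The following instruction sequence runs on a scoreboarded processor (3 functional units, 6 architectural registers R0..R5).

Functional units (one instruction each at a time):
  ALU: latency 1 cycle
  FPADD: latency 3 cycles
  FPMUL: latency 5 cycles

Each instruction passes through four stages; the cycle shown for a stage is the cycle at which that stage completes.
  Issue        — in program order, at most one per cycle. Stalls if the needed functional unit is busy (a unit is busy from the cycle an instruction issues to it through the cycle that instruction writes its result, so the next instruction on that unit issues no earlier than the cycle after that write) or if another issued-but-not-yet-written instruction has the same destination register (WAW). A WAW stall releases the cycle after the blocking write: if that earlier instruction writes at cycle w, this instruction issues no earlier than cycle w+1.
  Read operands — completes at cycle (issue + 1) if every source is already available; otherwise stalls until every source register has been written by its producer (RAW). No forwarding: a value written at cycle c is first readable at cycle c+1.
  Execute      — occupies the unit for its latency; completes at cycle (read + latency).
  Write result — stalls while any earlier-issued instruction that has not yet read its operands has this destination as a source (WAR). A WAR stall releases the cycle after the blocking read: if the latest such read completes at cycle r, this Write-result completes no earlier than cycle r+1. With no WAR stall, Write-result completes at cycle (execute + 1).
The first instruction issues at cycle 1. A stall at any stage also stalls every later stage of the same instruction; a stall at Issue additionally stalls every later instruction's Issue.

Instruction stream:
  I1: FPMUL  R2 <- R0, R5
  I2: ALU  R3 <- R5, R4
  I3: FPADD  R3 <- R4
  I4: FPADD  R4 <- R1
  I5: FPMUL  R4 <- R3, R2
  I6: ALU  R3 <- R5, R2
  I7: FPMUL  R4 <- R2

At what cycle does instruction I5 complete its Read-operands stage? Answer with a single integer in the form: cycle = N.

cycle = 19

1) issue 1, read 2, done 7, write 8
2) issue 2, read 3, done 4, write 5
3) issue 6, read 7, done 10, write 11  <WAW R3: wait I2 write@5>
4) issue 12, read 13, done 16, write 17  <struct: FPADD busy until I3 writes@11>
5) issue 18, read 19, done 24, write 25  <WAW R4: wait I4 write@17>
6) issue 19, read 20, done 21, write 22
7) issue 26, read 27, done 32, write 33  <struct: FPMUL busy until I5 writes@25>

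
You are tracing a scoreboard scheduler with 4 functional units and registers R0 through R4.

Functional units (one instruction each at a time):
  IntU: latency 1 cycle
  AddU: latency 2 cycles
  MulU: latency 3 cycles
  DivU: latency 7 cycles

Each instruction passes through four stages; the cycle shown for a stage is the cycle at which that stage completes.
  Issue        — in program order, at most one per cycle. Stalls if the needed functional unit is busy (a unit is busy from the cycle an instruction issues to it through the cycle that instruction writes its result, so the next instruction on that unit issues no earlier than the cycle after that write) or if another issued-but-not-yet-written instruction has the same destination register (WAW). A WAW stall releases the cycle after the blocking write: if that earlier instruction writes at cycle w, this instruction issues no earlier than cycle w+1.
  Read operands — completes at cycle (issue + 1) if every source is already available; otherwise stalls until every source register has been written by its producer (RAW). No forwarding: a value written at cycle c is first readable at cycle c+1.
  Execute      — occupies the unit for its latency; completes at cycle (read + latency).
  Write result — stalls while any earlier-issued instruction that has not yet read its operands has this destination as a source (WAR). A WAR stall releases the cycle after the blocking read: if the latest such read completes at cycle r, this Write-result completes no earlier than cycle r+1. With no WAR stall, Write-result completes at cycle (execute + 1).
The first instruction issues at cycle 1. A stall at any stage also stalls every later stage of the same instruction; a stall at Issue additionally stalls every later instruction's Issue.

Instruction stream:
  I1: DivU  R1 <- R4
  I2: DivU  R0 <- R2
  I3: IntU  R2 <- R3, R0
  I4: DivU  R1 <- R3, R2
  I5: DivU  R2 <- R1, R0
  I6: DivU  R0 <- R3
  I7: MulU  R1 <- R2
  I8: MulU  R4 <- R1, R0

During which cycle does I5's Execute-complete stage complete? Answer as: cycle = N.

cycle = 41

cycle 1: I1 issues→DivU
cycle 2: I1 reads
cycle 9: I1 exec-done
cycle 10: I1 writes R1
cycle 11: I2 issues→DivU
cycle 12: I2 reads, I3 issues→IntU
cycle 19: I2 exec-done
cycle 20: I2 writes R0
cycle 21: I3 reads, I4 issues→DivU
cycle 22: I3 exec-done
cycle 23: I3 writes R2
cycle 24: I4 reads
cycle 31: I4 exec-done
cycle 32: I4 writes R1
cycle 33: I5 issues→DivU
cycle 34: I5 reads
cycle 41: I5 exec-done
cycle 42: I5 writes R2
cycle 43: I6 issues→DivU
cycle 44: I6 reads, I7 issues→MulU
cycle 45: I7 reads
cycle 48: I7 exec-done
cycle 49: I7 writes R1
cycle 50: I8 issues→MulU
cycle 51: I6 exec-done
cycle 52: I6 writes R0
cycle 53: I8 reads
cycle 56: I8 exec-done
cycle 57: I8 writes R4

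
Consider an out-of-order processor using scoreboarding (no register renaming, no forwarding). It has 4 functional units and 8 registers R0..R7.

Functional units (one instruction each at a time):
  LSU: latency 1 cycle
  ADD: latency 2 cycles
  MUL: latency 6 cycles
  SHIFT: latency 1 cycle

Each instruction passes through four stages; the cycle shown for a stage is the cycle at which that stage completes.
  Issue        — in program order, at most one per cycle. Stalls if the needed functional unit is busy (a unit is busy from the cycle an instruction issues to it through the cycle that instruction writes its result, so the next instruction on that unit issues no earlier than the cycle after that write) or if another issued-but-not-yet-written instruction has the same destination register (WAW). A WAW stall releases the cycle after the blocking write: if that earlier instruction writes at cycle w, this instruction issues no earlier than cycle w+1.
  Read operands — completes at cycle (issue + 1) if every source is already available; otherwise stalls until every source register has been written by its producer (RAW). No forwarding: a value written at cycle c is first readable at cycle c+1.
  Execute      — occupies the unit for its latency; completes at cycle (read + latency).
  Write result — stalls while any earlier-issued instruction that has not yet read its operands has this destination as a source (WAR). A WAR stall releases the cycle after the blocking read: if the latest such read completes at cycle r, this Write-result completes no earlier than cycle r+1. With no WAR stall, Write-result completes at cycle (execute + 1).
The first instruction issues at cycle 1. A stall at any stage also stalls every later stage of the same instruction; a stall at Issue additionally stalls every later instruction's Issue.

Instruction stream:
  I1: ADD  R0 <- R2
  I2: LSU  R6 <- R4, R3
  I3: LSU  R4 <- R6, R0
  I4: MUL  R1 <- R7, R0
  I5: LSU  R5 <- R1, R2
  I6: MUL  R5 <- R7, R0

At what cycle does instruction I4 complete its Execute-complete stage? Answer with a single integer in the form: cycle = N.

cycle = 14

1) issue 1, read 2, done 4, write 5
2) issue 2, read 3, done 4, write 5
3) issue 6, read 7, done 8, write 9  <struct: LSU busy until I2 writes@5>
4) issue 7, read 8, done 14, write 15
5) issue 10, read 16, done 17, write 18  <struct: LSU busy until I3 writes@9 / RAW R1: wait I4 write@15>
6) issue 19, read 20, done 26, write 27  <WAW R5: wait I5 write@18>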